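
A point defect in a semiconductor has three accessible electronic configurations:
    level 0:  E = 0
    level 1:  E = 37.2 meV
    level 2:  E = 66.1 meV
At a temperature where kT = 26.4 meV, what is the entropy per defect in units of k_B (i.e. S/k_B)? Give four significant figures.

Eᵢ/kT = 0, 1.40909, 2.50379.
Z = Σ e^(−Eᵢ/kT) = e^(−0) + e^(−1.40909) + e^(−2.50379) = 1.00000 + 0.244366 + 0.0817745 = 1.32614.
⟨E⟩ = Σ EᵢPᵢ = 10.9308 meV.
S/k_B = ln Z + ⟨E⟩/kT = ln(1.32614) + 10.9308/26.4 = 0.282272 + 0.414045 = 0.6963.

0.6963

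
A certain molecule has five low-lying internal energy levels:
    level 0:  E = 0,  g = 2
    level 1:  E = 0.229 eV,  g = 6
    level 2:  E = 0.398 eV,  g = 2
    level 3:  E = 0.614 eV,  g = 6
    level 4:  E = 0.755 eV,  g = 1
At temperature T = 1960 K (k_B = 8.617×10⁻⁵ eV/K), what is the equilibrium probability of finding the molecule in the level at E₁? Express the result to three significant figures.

0.396

k_BT = 8.617×10⁻⁵ × 1960 K = 0.16889 eV.
Eᵢ/kT = 0, 1.3559, 2.3566, 3.6355, 4.4704.
Z = Σ gᵢe^(−Eᵢ/kT) = 2·e^(−0) + 6·e^(−1.3559) + 2·e^(−2.3566) + 6·e^(−3.6355) + 1·e^(−4.4704) = 2.0000 + 1.5463 + 0.18948 + 0.15822 + 0.011443 = 3.9054.
P₁ = g₁ e^(−E₁/kT) / Z = 1.5463/3.9054 = 0.396.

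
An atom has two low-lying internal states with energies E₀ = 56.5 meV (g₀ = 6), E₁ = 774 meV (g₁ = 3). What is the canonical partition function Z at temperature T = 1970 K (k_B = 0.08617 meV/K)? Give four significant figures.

k_BT = 0.08617 × 1970 K = 169.755 meV.
Eᵢ/kT = 0.332833, 4.55951.
Z = Σ gᵢe^(−Eᵢ/kT) = 6·e^(−0.332833) + 3·e^(−4.55951) = 4.30134 + 0.0314016 = 4.33274.

Z = 4.333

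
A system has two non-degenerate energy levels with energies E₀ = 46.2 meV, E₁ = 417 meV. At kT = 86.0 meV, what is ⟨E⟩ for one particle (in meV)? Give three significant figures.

Eᵢ/kT = 0.53721, 4.8488.
Z = Σ e^(−Eᵢ/kT) = e^(−0.53721) + e^(−4.8488) = 0.58438 + 0.0078378 = 0.59222.
⟨E⟩ = Σ Eᵢ e^(−Eᵢ/kT) / Z = (46.2·0.58438 + 417·0.0078378) / 0.59222 = 51.1 meV.

51.1 meV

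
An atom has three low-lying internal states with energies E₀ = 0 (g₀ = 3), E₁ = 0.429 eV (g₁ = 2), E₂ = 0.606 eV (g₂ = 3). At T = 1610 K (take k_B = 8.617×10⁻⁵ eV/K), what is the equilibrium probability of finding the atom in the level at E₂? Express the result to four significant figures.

k_BT = 8.617×10⁻⁵ × 1610 K = 0.138734 eV.
Eᵢ/kT = 0, 3.09225, 4.36807.
Z = Σ gᵢe^(−Eᵢ/kT) = 3·e^(−0) + 2·e^(−3.09225) + 3·e^(−4.36807) = 3.00000 + 0.0907994 + 0.0380270 = 3.12883.
P₂ = g₂ e^(−E₂/kT) / Z = 0.0380270/3.12883 = 0.01215.

0.01215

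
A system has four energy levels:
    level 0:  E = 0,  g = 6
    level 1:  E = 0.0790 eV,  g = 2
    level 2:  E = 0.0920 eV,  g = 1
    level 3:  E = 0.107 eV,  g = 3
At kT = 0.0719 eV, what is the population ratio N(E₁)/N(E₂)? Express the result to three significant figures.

2.40

n₁/n₂ = (g₁/g₂) exp[−(E₁−E₂)/kT] = (2/1) × exp(−(-0.0130 eV)/(0.0719 eV)) = (2/1) × exp(0.18081) = 2.40.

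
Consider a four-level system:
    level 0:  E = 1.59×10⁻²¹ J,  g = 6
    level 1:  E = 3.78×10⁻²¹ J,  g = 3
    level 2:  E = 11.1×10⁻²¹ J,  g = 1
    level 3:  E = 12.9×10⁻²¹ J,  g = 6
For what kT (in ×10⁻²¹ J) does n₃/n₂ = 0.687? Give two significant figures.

0.83 ×10⁻²¹ J

n₃/n₂ = (g₃/g₂) exp[−(E₃−E₂)/kT] = 0.687.
⇒ (E₃−E₂)/kT = ln((6/1)/0.687) = ln(8.734) = 2.167.
kT = 1.8 ×10⁻²¹ J / 2.167 = 0.83 ×10⁻²¹ J.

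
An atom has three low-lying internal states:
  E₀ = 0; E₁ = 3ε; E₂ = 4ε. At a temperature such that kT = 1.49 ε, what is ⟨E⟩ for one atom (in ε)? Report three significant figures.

0.560 ε

Eᵢ/kT = 0, 2.0134, 2.6846.
Z = Σ e^(−Eᵢ/kT) = e^(−0) + e^(−2.0134) + e^(−2.6846) = 1.0000 + 0.13353 + 0.068248 = 1.2018.
⟨E⟩ = Σ Eᵢ e^(−Eᵢ/kT) / Z = (0·1.0000 + 3·0.13353 + 4·0.068248) / 1.2018 = 0.560 ε.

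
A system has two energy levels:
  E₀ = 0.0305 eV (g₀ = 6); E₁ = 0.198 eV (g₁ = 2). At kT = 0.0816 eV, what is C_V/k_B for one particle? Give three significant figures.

0.166

Eᵢ/kT = 0.37377, 2.4265.
Z = Σ gᵢe^(−Eᵢ/kT) = 6·e^(−0.37377) + 2·e^(−2.4265) = 4.1288 + 0.17669 = 4.3055.
⟨E⟩ = 0.037374 eV, ⟨E²⟩ = 0.0025009 eV².
C_V/k_B = (⟨E²⟩ − ⟨E⟩²)/(kT)² = (0.0025009 − 0.0013968)/0.0066586 = 0.166.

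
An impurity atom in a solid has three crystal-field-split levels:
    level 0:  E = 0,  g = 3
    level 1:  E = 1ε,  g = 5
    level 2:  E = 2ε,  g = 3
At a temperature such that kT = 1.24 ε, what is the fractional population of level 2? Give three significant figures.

Eᵢ/kT = 0, 0.80645, 1.6129.
Z = Σ gᵢe^(−Eᵢ/kT) = 3·e^(−0) + 5·e^(−0.80645) + 3·e^(−1.6129) = 3.0000 + 2.2322 + 0.59793 = 5.8301.
P₂ = g₂ e^(−E₂/kT) / Z = 0.59793/5.8301 = 0.103.

0.103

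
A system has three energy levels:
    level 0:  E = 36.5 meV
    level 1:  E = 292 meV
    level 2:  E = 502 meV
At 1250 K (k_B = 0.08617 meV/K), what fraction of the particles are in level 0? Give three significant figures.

k_BT = 0.08617 × 1250 K = 107.71 meV.
Eᵢ/kT = 0.33887, 2.7110, 4.6607.
Z = Σ e^(−Eᵢ/kT) = e^(−0.33887) + e^(−2.7110) + e^(−4.6607) = 0.71258 + 0.066470 + 0.0094598 = 0.78851.
P₀ = e^(−E₀/kT) / Z = 0.71258/0.78851 = 0.904.

0.904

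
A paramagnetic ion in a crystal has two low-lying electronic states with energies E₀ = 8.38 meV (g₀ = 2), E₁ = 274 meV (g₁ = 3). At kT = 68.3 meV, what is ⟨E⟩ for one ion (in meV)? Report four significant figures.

Eᵢ/kT = 0.122694, 4.01171.
Z = Σ gᵢe^(−Eᵢ/kT) = 2·e^(−0.122694) + 3·e^(−4.01171) = 1.76907 + 0.0543072 = 1.82338.
⟨E⟩ = Σ Eᵢ gᵢe^(−Eᵢ/kT) / Z = (8.38·1.76907 + 274·0.0543072) / 1.82338 = 16.29 meV.

16.29 meV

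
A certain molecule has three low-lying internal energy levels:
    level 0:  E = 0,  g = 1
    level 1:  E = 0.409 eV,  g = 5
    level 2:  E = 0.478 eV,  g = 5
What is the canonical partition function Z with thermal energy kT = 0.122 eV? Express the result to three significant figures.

Eᵢ/kT = 0, 3.3525, 3.9180.
Z = Σ gᵢe^(−Eᵢ/kT) = 1·e^(−0) + 5·e^(−3.3525) + 5·e^(−3.9180) = 1.0000 + 0.17498 + 0.099404 = 1.2744.

Z = 1.27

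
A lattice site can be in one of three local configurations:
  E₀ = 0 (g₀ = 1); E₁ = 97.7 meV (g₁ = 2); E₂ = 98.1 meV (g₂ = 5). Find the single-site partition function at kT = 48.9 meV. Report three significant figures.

Z = 1.94

Eᵢ/kT = 0, 1.9980, 2.0061.
Z = Σ gᵢe^(−Eᵢ/kT) = 1·e^(−0) + 2·e^(−1.9980) + 5·e^(−2.0061) = 1.0000 + 0.27121 + 0.67256 = 1.9438.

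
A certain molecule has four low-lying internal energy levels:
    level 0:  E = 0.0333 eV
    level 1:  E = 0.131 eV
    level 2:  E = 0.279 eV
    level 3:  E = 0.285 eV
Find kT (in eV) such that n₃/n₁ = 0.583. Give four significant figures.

0.2854 eV

n₃/n₁ = exp[−(E₃−E₁)/kT] = 0.583.
⇒ (E₃−E₁)/kT = ln(1/0.583) = ln(1.71527) = 0.539571.
kT = 0.154 eV / 0.539571 = 0.2854 eV.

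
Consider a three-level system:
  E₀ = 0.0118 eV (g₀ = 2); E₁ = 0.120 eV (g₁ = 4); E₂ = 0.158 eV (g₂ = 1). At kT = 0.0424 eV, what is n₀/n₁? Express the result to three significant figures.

6.42

n₀/n₁ = (g₀/g₁) exp[−(E₀−E₁)/kT] = (2/4) × exp(−(-0.1082 eV)/(0.0424 eV)) = (2/4) × exp(2.5519) = 6.42.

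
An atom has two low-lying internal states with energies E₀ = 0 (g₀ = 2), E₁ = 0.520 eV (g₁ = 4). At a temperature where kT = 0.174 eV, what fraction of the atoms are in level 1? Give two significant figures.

0.092

Eᵢ/kT = 0, 2.989.
Z = Σ gᵢe^(−Eᵢ/kT) = 2·e^(−0) + 4·e^(−2.989) = 2.000 + 0.2014 = 2.201.
P₁ = g₁ e^(−E₁/kT) / Z = 0.2014/2.201 = 0.092.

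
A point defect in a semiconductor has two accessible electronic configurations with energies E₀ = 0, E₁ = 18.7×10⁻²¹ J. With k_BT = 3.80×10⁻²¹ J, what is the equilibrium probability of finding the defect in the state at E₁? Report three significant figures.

0.00724

Eᵢ/kT = 0, 4.9211.
Z = Σ e^(−Eᵢ/kT) = e^(−0) + e^(−4.9211) = 1.0000 + 0.0072911 = 1.0073.
P₁ = e^(−E₁/kT) / Z = 0.0072911/1.0073 = 0.00724.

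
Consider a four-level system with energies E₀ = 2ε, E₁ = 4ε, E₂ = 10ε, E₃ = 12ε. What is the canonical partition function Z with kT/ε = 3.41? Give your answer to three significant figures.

Eᵢ/kT = 0.58651, 1.1730, 2.9326, 3.5191.
Z = Σ e^(−Eᵢ/kT) = e^(−0.58651) + e^(−1.1730) + e^(−2.9326) + e^(−3.5191) = 0.55627 + 0.30944 + 0.053258 + 0.029626 = 0.94859.

Z = 0.949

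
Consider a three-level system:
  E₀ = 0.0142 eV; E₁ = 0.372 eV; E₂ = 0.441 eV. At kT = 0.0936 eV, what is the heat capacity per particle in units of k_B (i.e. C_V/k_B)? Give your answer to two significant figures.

0.50

Eᵢ/kT = 0.1517, 3.974, 4.712.
Z = Σ e^(−Eᵢ/kT) = e^(−0.1517) + e^(−3.974) + e^(−4.712) = 0.8592 + 0.01880 + 0.008987 = 0.8870.
⟨E⟩ = 0.02611 eV, ⟨E²⟩ = 0.005099 eV².
C_V/k_B = (⟨E²⟩ − ⟨E⟩²)/(kT)² = (0.005099 − 0.0006817)/0.008761 = 0.50.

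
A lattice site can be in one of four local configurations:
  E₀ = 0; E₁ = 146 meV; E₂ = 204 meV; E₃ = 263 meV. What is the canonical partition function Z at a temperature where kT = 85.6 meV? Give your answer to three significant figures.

Eᵢ/kT = 0, 1.7056, 2.3832, 3.0724.
Z = Σ e^(−Eᵢ/kT) = e^(−0) + e^(−1.7056) + e^(−2.3832) + e^(−3.0724) = 1.0000 + 0.18166 + 0.092255 + 0.046310 = 1.3202.

Z = 1.32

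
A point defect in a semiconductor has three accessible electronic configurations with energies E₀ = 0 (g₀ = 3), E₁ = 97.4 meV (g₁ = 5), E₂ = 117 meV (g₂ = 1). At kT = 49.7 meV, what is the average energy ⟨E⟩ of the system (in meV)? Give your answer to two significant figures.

Eᵢ/kT = 0, 1.960, 2.354.
Z = Σ gᵢe^(−Eᵢ/kT) = 3·e^(−0) + 5·e^(−1.960) + 1·e^(−2.354) = 3.000 + 0.7043 + 0.09499 = 3.799.
⟨E⟩ = Σ Eᵢ gᵢe^(−Eᵢ/kT) / Z = (0·3.000 + 97.4·0.7043 + 117·0.09499) / 3.799 = 21 meV.

21 meV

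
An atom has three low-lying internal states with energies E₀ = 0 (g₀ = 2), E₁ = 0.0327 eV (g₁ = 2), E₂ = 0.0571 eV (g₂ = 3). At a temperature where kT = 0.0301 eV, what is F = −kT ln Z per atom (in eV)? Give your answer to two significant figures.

-0.034 eV

Eᵢ/kT = 0, 1.086, 1.897.
Z = Σ gᵢe^(−Eᵢ/kT) = 2·e^(−0) + 2·e^(−1.086) + 3·e^(−1.897) = 2.000 + 0.6751 + 0.4501 = 3.125.
F = −kT ln Z = −0.0301 × ln(3.125) = −0.0301 × 1.139 = -0.034 eV.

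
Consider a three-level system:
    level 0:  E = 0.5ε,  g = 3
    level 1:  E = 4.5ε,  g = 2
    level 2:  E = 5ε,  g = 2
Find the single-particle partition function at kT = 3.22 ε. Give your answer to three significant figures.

Eᵢ/kT = 0.15528, 1.3975, 1.5528.
Z = Σ gᵢe^(−Eᵢ/kT) = 3·e^(−0.15528) + 2·e^(−1.3975) + 2·e^(−1.5528) = 2.5685 + 0.49443 + 0.42331 = 3.4862.

Z = 3.49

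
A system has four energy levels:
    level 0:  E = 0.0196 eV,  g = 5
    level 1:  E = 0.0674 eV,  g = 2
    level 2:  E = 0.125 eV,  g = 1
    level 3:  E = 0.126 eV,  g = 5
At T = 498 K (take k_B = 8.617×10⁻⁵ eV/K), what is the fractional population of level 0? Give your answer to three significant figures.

0.812

k_BT = 8.617×10⁻⁵ × 498 K = 0.042913 eV.
Eᵢ/kT = 0.45674, 1.5706, 2.9129, 2.9362.
Z = Σ gᵢe^(−Eᵢ/kT) = 5·e^(−0.45674) + 2·e^(−1.5706) + 1·e^(−2.9129) + 5·e^(−2.9362) = 3.1667 + 0.41584 + 0.054318 + 0.26534 = 3.9022.
P₀ = g₀ e^(−E₀/kT) / Z = 3.1667/3.9022 = 0.812.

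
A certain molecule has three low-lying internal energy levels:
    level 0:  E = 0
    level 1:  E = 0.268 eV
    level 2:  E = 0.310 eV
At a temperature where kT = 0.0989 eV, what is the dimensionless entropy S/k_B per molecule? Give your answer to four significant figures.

Eᵢ/kT = 0, 2.70981, 3.13448.
Z = Σ e^(−Eᵢ/kT) = e^(−0) + e^(−2.70981) + e^(−3.13448) = 1.00000 + 0.0665494 + 0.0435224 = 1.11007.
⟨E⟩ = Σ EᵢPᵢ = 0.0282209 eV.
S/k_B = ln Z + ⟨E⟩/kT = ln(1.11007) + 0.0282209/0.0989 = 0.104423 + 0.285348 = 0.3898.

0.3898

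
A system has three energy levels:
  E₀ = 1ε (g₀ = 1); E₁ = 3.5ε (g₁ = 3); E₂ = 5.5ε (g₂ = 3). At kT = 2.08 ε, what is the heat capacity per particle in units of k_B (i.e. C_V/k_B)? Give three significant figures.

0.635

Eᵢ/kT = 0.48077, 1.6827, 2.6442.
Z = Σ gᵢe^(−Eᵢ/kT) = 1·e^(−0.48077) + 3·e^(−1.6827) + 3·e^(−2.6442) = 0.61831 + 0.55761 + 0.21319 = 1.3891.
⟨E⟩ = 2.6942 ε, ⟨E²⟩ = 10.005 ε².
C_V/k_B = (⟨E²⟩ − ⟨E⟩²)/(kT)² = (10.005 − 7.2587)/4.3264 = 0.635.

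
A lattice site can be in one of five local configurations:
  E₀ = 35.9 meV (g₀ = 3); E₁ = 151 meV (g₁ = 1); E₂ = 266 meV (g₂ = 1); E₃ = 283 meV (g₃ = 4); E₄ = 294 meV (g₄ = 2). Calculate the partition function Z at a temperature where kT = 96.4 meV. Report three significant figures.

Z = 2.65

Eᵢ/kT = 0.37241, 1.5664, 2.7593, 2.9357, 3.0498.
Z = Σ gᵢe^(−Eᵢ/kT) = 3·e^(−0.37241) + 1·e^(−1.5664) + 1·e^(−2.7593) + 4·e^(−2.9357) + 2·e^(−3.0498) = 2.0672 + 0.20880 + 0.063336 + 0.21237 + 0.094737 = 2.6464.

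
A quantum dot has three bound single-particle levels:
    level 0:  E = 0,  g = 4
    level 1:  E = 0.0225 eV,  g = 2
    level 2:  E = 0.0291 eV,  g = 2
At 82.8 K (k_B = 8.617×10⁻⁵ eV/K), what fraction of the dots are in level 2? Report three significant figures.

0.00822

k_BT = 8.617×10⁻⁵ × 82.8 K = 0.0071349 eV.
Eᵢ/kT = 0, 3.1535, 4.0785.
Z = Σ gᵢe^(−Eᵢ/kT) = 4·e^(−0) + 2·e^(−3.1535) + 2·e^(−4.0785) = 4.0000 + 0.085405 + 0.033866 = 4.1193.
P₂ = g₂ e^(−E₂/kT) / Z = 0.033866/4.1193 = 0.00822.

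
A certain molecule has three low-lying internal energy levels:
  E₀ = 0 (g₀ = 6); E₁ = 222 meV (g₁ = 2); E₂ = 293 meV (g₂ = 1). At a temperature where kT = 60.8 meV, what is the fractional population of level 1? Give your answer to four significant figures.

0.008567

Eᵢ/kT = 0, 3.65132, 4.81908.
Z = Σ gᵢe^(−Eᵢ/kT) = 6·e^(−0) + 2·e^(−3.65132) + 1·e^(−4.81908) = 6.00000 + 0.0519137 + 0.00807421 = 6.05999.
P₁ = g₁ e^(−E₁/kT) / Z = 0.0519137/6.05999 = 0.008567.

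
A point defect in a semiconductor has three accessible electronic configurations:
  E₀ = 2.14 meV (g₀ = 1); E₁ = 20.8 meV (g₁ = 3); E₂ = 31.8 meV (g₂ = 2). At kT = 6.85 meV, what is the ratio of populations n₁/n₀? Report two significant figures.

n₁/n₀ = (g₁/g₀) exp[−(E₁−E₀)/kT] = (3/1) × exp(−(18.66 meV)/(6.85 meV)) = (3/1) × exp(-2.724) = 0.20.

0.20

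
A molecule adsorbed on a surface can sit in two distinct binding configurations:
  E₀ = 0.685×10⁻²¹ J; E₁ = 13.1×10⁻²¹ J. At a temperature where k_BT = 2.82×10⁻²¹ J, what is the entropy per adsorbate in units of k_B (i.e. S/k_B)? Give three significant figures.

Eᵢ/kT = 0.24291, 4.6454.
Z = Σ e^(−Eᵢ/kT) = e^(−0.24291) + e^(−4.6454) = 0.78434 + 0.0096057 = 0.79395.
⟨E⟩ = Σ EᵢPᵢ = 0.83520 ×10⁻²¹ J.
S/k_B = ln Z + ⟨E⟩/kT = ln(0.79395) + 0.83520/2.82 = -0.23073 + 0.29617 = 0.0654.

0.0654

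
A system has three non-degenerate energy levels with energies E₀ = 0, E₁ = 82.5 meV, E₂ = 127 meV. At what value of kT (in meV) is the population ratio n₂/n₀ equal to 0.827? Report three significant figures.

669 meV

n₂/n₀ = exp[−(E₂−E₀)/kT] = 0.827.
⇒ (E₂−E₀)/kT = ln(1/0.827) = ln(1.2092) = 0.18996.
kT = 127 meV / 0.18996 = 669 meV.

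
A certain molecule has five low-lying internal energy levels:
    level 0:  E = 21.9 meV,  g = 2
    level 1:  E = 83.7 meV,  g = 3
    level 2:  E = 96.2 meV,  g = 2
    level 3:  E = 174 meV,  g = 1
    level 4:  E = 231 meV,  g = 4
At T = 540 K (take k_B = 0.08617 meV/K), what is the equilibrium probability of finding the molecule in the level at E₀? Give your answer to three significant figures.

0.609

k_BT = 0.08617 × 540 K = 46.532 meV.
Eᵢ/kT = 0.47064, 1.7988, 2.0674, 3.7394, 4.9643.
Z = Σ gᵢe^(−Eᵢ/kT) = 2·e^(−0.47064) + 3·e^(−1.7988) + 2·e^(−2.0674) + 1·e^(−3.7394) + 4·e^(−4.9643) = 1.2492 + 0.49649 + 0.25303 + 0.023768 + 0.027931 = 2.0504.
P₀ = g₀ e^(−E₀/kT) / Z = 1.2492/2.0504 = 0.609.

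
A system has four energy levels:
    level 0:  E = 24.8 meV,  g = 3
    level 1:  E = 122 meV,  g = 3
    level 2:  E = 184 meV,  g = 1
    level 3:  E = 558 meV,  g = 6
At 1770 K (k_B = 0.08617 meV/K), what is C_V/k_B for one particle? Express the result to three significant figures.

k_BT = 0.08617 × 1770 K = 152.52 meV.
Eᵢ/kT = 0.16260, 0.79990, 1.2064, 3.6585.
Z = Σ gᵢe^(−Eᵢ/kT) = 3·e^(−0.16260) + 3·e^(−0.79990) + 1·e^(−1.2064) + 6·e^(−3.6585) = 2.5498 + 1.3481 + 0.29927 + 0.15463 = 4.3518.
⟨E⟩ = 84.805 meV, ⟨E²⟩ = 18363 meV².
C_V/k_B = (⟨E²⟩ − ⟨E⟩²)/(kT)² = (18363 − 7191.9)/23262 = 0.480.

0.480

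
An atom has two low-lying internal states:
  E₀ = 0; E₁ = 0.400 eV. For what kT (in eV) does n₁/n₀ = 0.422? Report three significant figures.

0.464 eV

n₁/n₀ = exp[−(E₁−E₀)/kT] = 0.422.
⇒ (E₁−E₀)/kT = ln(1/0.422) = ln(2.3697) = 0.86276.
kT = 0.400 eV / 0.86276 = 0.464 eV.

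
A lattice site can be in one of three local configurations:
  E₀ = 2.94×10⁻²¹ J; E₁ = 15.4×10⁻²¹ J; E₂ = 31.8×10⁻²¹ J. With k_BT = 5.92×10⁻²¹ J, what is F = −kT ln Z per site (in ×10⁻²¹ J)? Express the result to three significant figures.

Eᵢ/kT = 0.49662, 2.6014, 5.3716.
Z = Σ e^(−Eᵢ/kT) = e^(−0.49662) + e^(−2.6014) + e^(−5.3716) = 0.60858 + 0.074170 + 0.0046467 = 0.68740.
F = −kT ln Z = −5.92 × ln(0.68740) = −5.92 × -0.37484 = 2.22 ×10⁻²¹ J.

2.22 ×10⁻²¹ J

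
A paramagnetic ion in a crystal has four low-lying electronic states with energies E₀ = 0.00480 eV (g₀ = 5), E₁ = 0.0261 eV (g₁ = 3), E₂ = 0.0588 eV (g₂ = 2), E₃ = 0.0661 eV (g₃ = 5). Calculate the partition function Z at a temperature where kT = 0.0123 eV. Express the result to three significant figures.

Z = 3.78

Eᵢ/kT = 0.39024, 2.1220, 4.7805, 5.3740.
Z = Σ gᵢe^(−Eᵢ/kT) = 5·e^(−0.39024) + 3·e^(−2.1220) + 2·e^(−4.7805) + 5·e^(−5.3740) = 3.3845 + 0.35938 + 0.016784 + 0.023178 = 3.7838.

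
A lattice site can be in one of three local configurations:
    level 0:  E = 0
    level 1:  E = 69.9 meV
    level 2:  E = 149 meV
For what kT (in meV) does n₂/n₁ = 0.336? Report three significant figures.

72.5 meV

n₂/n₁ = exp[−(E₂−E₁)/kT] = 0.336.
⇒ (E₂−E₁)/kT = ln(1/0.336) = ln(2.9762) = 1.0906.
kT = 79.1 meV / 1.0906 = 72.5 meV.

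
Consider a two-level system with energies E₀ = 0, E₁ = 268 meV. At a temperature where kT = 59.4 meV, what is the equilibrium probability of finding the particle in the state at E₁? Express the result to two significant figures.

0.011

Eᵢ/kT = 0, 4.512.
Z = Σ e^(−Eᵢ/kT) = e^(−0) + e^(−4.512) = 1.000 + 0.01098 = 1.011.
P₁ = e^(−E₁/kT) / Z = 0.01098/1.011 = 0.011.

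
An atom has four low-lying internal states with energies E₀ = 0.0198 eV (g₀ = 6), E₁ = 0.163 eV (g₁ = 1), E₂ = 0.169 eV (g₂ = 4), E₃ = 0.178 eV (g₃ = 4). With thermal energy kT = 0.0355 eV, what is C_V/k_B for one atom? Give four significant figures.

Eᵢ/kT = 0.557746, 4.59155, 4.76056, 5.01408.
Z = Σ gᵢe^(−Eᵢ/kT) = 6·e^(−0.557746) + 1·e^(−4.59155) + 4·e^(−4.76056) + 4·e^(−5.01408) = 3.43499 + 0.0101371 + 0.0342433 + 0.0265750 = 3.50595.
⟨E⟩ = 0.0228704 eV, ⟨E²⟩ = 0.000980051 eV².
C_V/k_B = (⟨E²⟩ − ⟨E⟩²)/(kT)² = (0.000980051 − 0.000523055)/0.00126025 = 0.3626.

0.3626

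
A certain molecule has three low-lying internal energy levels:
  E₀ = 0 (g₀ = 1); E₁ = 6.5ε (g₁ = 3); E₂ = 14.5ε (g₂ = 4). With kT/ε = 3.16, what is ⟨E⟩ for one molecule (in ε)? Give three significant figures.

Eᵢ/kT = 0, 2.0570, 4.5886.
Z = Σ gᵢe^(−Eᵢ/kT) = 1·e^(−0) + 3·e^(−2.0570) + 4·e^(−4.5886) = 1.0000 + 0.38351 + 0.040668 = 1.4242.
⟨E⟩ = Σ Eᵢ gᵢe^(−Eᵢ/kT) / Z = (0·1.0000 + 6.5·0.38351 + 14.5·0.040668) / 1.4242 = 2.16 ε.

2.16 ε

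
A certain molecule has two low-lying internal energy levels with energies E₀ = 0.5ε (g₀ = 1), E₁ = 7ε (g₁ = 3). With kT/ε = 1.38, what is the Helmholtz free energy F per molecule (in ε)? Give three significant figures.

Eᵢ/kT = 0.36232, 5.0725.
Z = Σ gᵢe^(−Eᵢ/kT) = 1·e^(−0.36232) + 3·e^(−5.0725) = 0.69606 + 0.018800 = 0.71486.
F = −kT ln Z = −1.38 × ln(0.71486) = −1.38 × -0.33567 = 0.463 ε.

0.463 ε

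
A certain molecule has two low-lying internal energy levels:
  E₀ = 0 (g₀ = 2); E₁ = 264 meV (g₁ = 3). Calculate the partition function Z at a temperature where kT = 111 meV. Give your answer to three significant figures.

Eᵢ/kT = 0, 2.3784.
Z = Σ gᵢe^(−Eᵢ/kT) = 2·e^(−0) + 3·e^(−2.3784) = 2.0000 + 0.27810 = 2.2781.

Z = 2.28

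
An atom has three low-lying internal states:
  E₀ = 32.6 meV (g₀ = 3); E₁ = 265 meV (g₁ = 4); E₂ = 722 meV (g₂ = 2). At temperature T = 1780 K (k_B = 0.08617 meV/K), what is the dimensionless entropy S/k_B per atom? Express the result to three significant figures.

k_BT = 0.08617 × 1780 K = 153.38 meV.
Eᵢ/kT = 0.21254, 1.7277, 4.7073.
Z = Σ gᵢe^(−Eᵢ/kT) = 3·e^(−0.21254) + 4·e^(−1.7277) + 2·e^(−4.7073) = 2.4256 + 0.71077 + 0.018058 = 3.1544.
⟨E⟩ = Σ EᵢPᵢ = 88.913 meV.
S/k_B = ln Z + ⟨E⟩/kT = ln(3.1544) + 88.913/153.38 = 1.1488 + 0.57969 = 1.73.

1.73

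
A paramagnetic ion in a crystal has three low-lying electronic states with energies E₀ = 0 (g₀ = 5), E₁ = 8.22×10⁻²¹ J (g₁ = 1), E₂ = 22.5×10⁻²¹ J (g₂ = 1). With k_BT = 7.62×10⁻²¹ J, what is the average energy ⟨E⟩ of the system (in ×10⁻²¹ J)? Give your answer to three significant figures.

0.736 ×10⁻²¹ J

Eᵢ/kT = 0, 1.0787, 2.9528.
Z = Σ gᵢe^(−Eᵢ/kT) = 5·e^(−0) + 1·e^(−1.0787) + 1·e^(−2.9528) = 5.0000 + 0.34004 + 0.052193 = 5.3922.
⟨E⟩ = Σ Eᵢ gᵢe^(−Eᵢ/kT) / Z = (0·5.0000 + 8.22·0.34004 + 22.5·0.052193) / 5.3922 = 0.736 ×10⁻²¹ J.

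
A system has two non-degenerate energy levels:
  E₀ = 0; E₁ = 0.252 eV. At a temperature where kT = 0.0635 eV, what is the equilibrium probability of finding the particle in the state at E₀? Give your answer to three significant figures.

Eᵢ/kT = 0, 3.9685.
Z = Σ e^(−Eᵢ/kT) = e^(−0) + e^(−3.9685) = 1.0000 + 0.018902 = 1.0189.
P₀ = e^(−E₀/kT) / Z = 1.0000/1.0189 = 0.981.

0.981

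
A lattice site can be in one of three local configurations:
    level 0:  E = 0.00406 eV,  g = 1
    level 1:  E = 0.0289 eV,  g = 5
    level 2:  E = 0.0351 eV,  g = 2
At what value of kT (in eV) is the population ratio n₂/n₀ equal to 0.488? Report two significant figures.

n₂/n₀ = (g₂/g₀) exp[−(E₂−E₀)/kT] = 0.488.
⇒ (E₂−E₀)/kT = ln((2/1)/0.488) = ln(4.098) = 1.410.
kT = 0.03104 eV / 1.410 = 0.022 eV.

0.022 eV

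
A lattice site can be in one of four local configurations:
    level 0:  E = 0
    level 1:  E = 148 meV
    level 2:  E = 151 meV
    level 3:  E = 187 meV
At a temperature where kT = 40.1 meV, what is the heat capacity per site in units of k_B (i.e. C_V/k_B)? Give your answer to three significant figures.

Eᵢ/kT = 0, 3.6908, 3.7656, 4.6633.
Z = Σ e^(−Eᵢ/kT) = e^(−0) + e^(−3.6908) + e^(−3.7656) + e^(−4.6633) = 1.0000 + 0.024952 + 0.023154 + 0.0094353 = 1.0575.
⟨E⟩ = 8.4667 meV, ⟨E²⟩ = 1328.1 meV².
C_V/k_B = (⟨E²⟩ − ⟨E⟩²)/(kT)² = (1328.1 − 71.685)/1608.0 = 0.781.

0.781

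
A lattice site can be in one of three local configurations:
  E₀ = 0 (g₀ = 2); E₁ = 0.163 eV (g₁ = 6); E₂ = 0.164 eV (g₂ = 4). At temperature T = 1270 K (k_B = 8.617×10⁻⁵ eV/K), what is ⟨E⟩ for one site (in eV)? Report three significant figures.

0.0864 eV

k_BT = 8.617×10⁻⁵ × 1270 K = 0.10944 eV.
Eᵢ/kT = 0, 1.4894, 1.4985.
Z = Σ gᵢe^(−Eᵢ/kT) = 2·e^(−0) + 6·e^(−1.4894) + 4·e^(−1.4985) = 2.0000 + 1.3530 + 0.89386 = 4.2469.
⟨E⟩ = Σ Eᵢ gᵢe^(−Eᵢ/kT) / Z = (0·2.0000 + 0.163·1.3530 + 0.164·0.89386) / 4.2469 = 0.0864 eV.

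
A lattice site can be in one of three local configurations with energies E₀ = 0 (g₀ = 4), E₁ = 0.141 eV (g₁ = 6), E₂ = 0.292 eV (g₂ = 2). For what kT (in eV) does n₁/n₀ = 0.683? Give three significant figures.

n₁/n₀ = (g₁/g₀) exp[−(E₁−E₀)/kT] = 0.683.
⇒ (E₁−E₀)/kT = ln((6/4)/0.683) = ln(2.1962) = 0.78673.
kT = 0.141 eV / 0.78673 = 0.179 eV.

0.179 eV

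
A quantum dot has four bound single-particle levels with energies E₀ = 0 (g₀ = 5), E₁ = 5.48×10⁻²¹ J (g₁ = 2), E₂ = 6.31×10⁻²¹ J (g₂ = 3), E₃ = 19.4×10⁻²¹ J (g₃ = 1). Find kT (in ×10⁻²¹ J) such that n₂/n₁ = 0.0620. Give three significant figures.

n₂/n₁ = (g₂/g₁) exp[−(E₂−E₁)/kT] = 0.0620.
⇒ (E₂−E₁)/kT = ln((3/2)/0.0620) = ln(24.194) = 3.1861.
kT = 0.83 ×10⁻²¹ J / 3.1861 = 0.261 ×10⁻²¹ J.

0.261 ×10⁻²¹ J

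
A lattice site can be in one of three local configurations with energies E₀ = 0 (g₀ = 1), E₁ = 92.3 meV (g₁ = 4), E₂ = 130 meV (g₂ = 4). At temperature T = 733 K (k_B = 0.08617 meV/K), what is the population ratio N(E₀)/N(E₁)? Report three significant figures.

k_BT = 0.08617 × 733 K = 63.163 meV.
n₀/n₁ = (g₀/g₁) exp[−(E₀−E₁)/kT] = (1/4) × exp(−(-92.3 meV)/(63.163 meV)) = (1/4) × exp(1.4613) = 1.08.

1.08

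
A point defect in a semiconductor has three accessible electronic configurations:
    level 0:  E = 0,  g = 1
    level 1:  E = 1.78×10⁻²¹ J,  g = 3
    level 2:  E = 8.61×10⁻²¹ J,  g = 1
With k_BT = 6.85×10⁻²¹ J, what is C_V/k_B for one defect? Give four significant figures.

Eᵢ/kT = 0, 0.259854, 1.25693.
Z = Σ gᵢe^(−Eᵢ/kT) = 1·e^(−0) + 3·e^(−0.259854) + 1·e^(−1.25693) = 1.00000 + 2.31349 + 0.284526 = 3.59802.
⟨E⟩ = 1.82539, ⟨E²⟩ = 7.89950.
C_V/k_B = (⟨E²⟩ − ⟨E⟩²)/(kT)² = (7.89950 − 3.33205)/46.9225 = 0.09734.

0.09734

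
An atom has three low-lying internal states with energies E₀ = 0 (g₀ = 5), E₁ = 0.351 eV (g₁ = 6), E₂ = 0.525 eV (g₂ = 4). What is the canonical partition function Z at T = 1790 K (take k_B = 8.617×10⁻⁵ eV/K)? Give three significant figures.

k_BT = 8.617×10⁻⁵ × 1790 K = 0.15424 eV.
Eᵢ/kT = 0, 2.2757, 3.4038.
Z = Σ gᵢe^(−Eᵢ/kT) = 5·e^(−0) + 6·e^(−2.2757) + 4·e^(−3.4038) = 5.0000 + 0.61635 + 0.13299 = 5.7493.

Z = 5.75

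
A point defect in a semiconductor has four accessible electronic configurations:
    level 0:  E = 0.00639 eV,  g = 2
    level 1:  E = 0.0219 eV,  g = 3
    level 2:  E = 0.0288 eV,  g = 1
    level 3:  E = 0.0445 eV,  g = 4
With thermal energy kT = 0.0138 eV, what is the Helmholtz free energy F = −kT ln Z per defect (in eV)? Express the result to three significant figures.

Eᵢ/kT = 0.46304, 1.5870, 2.0870, 3.2246.
Z = Σ gᵢe^(−Eᵢ/kT) = 2·e^(−0.46304) + 3·e^(−1.5870) + 1·e^(−2.0870) + 4·e^(−3.2246) = 1.2587 + 0.61361 + 0.12406 + 0.15909 = 2.1555.
F = −kT ln Z = −0.0138 × ln(2.1555) = −0.0138 × 0.76802 = -0.0106 eV.

-0.0106 eV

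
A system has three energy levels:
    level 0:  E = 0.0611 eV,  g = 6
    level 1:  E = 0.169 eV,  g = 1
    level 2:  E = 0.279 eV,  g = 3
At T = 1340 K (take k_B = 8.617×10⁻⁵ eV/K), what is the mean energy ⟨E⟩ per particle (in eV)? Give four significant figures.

k_BT = 8.617×10⁻⁵ × 1340 K = 0.115468 eV.
Eᵢ/kT = 0.529151, 1.46361, 2.41625.
Z = Σ gᵢe^(−Eᵢ/kT) = 6·e^(−0.529151) + 1·e^(−1.46361) + 3·e^(−2.41625) = 3.53463 + 0.231399 + 0.267767 = 4.03380.
⟨E⟩ = Σ Eᵢ gᵢe^(−Eᵢ/kT) / Z = (0.0611·3.53463 + 0.169·0.231399 + 0.279·0.267767) / 4.03380 = 0.08175 eV.

0.08175 eV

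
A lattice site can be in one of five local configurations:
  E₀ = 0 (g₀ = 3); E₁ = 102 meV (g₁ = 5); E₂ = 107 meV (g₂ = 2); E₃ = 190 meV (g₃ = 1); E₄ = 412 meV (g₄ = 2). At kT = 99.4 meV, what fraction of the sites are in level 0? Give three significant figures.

0.531

Eᵢ/kT = 0, 1.0262, 1.0765, 1.9115, 4.1449.
Z = Σ gᵢe^(−Eᵢ/kT) = 3·e^(−0) + 5·e^(−1.0262) + 2·e^(−1.0765) + 1·e^(−1.9115) + 2·e^(−4.1449) = 3.0000 + 1.7918 + 0.68157 + 0.14786 + 0.031690 = 5.6529.
P₀ = g₀ e^(−E₀/kT) / Z = 3.0000/5.6529 = 0.531.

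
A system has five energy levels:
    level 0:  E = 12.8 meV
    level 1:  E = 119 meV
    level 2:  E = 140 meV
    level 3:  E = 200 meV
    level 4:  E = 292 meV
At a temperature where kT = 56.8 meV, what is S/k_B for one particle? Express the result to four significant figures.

0.7911

Eᵢ/kT = 0.225352, 2.09507, 2.46479, 3.52113, 5.14085.
Z = Σ e^(−Eᵢ/kT) = e^(−0.225352) + e^(−2.09507) + e^(−2.46479) + e^(−3.52113) + e^(−5.14085) = 0.798235 + 0.123062 + 0.0850267 + 0.0295660 + 0.00585271 = 1.04174.
⟨E⟩ = Σ EᵢPᵢ = 42.6092 meV.
S/k_B = ln Z + ⟨E⟩/kT = ln(1.04174) + 42.6092/56.8 = 0.0408924 + 0.750162 = 0.7911.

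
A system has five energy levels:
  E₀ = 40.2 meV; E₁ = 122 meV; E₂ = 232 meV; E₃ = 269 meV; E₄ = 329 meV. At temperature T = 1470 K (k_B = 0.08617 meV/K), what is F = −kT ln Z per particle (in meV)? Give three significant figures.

k_BT = 0.08617 × 1470 K = 126.67 meV.
Eᵢ/kT = 0.31736, 0.96313, 1.8315, 2.1236, 2.5973.
Z = Σ e^(−Eᵢ/kT) = e^(−0.31736) + e^(−0.96313) + e^(−1.8315) + e^(−2.1236) + e^(−2.5973) = 0.72807 + 0.38170 + 0.16017 + 0.11960 + 0.074474 = 1.4640.
F = −kT ln Z = −126.67 × ln(1.4640) = −126.67 × 0.38117 = -48.3 meV.

-48.3 meV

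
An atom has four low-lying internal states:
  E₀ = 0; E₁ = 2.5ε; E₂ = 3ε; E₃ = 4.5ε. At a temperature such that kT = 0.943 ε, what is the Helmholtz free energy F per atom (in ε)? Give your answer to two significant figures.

Eᵢ/kT = 0, 2.651, 3.181, 4.772.
Z = Σ e^(−Eᵢ/kT) = e^(−0) + e^(−2.651) + e^(−3.181) + e^(−4.772) = 1.000 + 0.07058 + 0.04154 + 0.008463 = 1.121.
F = −kT ln Z = −0.943 × ln(1.121) = −0.943 × 0.1142 = -0.11 ε.

-0.11 ε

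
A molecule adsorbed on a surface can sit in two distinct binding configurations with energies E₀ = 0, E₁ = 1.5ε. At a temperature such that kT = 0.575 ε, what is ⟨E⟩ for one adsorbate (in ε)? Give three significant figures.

Eᵢ/kT = 0, 2.6087.
Z = Σ e^(−Eᵢ/kT) = e^(−0) + e^(−2.6087) = 1.0000 + 0.073630 = 1.0736.
⟨E⟩ = Σ Eᵢ e^(−Eᵢ/kT) / Z = (0·1.0000 + 1.5·0.073630) / 1.0736 = 0.103 ε.

0.103 ε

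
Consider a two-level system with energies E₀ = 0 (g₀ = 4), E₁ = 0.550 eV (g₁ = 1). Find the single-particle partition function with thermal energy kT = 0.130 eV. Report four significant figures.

Z = 4.015

Eᵢ/kT = 0, 4.23077.
Z = Σ gᵢe^(−Eᵢ/kT) = 4·e^(−0) + 1·e^(−4.23077) = 4.00000 + 0.0145412 = 4.01454.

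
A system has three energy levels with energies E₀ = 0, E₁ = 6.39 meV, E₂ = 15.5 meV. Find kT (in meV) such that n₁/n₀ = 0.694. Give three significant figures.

17.5 meV

n₁/n₀ = exp[−(E₁−E₀)/kT] = 0.694.
⇒ (E₁−E₀)/kT = ln(1/0.694) = ln(1.4409) = 0.36527.
kT = 6.39 meV / 0.36527 = 17.5 meV.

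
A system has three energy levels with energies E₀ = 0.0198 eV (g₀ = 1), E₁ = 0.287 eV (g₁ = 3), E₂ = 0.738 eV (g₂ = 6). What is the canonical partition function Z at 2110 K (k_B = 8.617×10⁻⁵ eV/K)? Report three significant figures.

k_BT = 8.617×10⁻⁵ × 2110 K = 0.18182 eV.
Eᵢ/kT = 0.10890, 1.5785, 4.0590.
Z = Σ gᵢe^(−Eᵢ/kT) = 1·e^(−0.10890) + 3·e^(−1.5785) + 6·e^(−4.0590) = 0.89682 + 0.61885 + 0.10360 = 1.6193.

Z = 1.62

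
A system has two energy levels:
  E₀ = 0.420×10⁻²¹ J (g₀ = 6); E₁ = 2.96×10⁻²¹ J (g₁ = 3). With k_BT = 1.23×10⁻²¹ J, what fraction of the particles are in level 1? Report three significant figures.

Eᵢ/kT = 0.34146, 2.4065.
Z = Σ gᵢe^(−Eᵢ/kT) = 6·e^(−0.34146) + 3·e^(−2.4065) = 4.2644 + 0.27039 = 4.5348.
P₁ = g₁ e^(−E₁/kT) / Z = 0.27039/4.5348 = 0.0596.

0.0596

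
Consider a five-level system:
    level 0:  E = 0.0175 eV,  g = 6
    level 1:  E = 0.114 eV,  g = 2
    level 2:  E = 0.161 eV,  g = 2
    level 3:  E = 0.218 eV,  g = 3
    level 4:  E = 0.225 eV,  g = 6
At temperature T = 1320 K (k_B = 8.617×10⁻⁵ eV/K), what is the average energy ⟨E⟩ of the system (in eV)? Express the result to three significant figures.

k_BT = 8.617×10⁻⁵ × 1320 K = 0.11374 eV.
Eᵢ/kT = 0.15386, 1.0023, 1.4155, 1.9167, 1.9782.
Z = Σ gᵢe^(−Eᵢ/kT) = 6·e^(−0.15386) + 2·e^(−1.0023) + 2·e^(−1.4155) + 3·e^(−1.9167) + 6·e^(−1.9782) = 5.1444 + 0.73407 + 0.48561 + 0.44127 + 0.82991 = 7.6353.
⟨E⟩ = Σ Eᵢ gᵢe^(−Eᵢ/kT) / Z = (0.0175·5.1444 + 0.114·0.73407 + 0.161·0.48561 + 0.218·0.44127 + 0.225·0.82991) / 7.6353 = 0.0700 eV.

0.0700 eV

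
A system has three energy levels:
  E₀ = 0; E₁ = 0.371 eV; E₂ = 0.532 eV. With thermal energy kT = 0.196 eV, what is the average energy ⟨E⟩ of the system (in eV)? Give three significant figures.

0.0749 eV

Eᵢ/kT = 0, 1.8929, 2.7143.
Z = Σ e^(−Eᵢ/kT) = e^(−0) + e^(−1.8929) + e^(−2.7143) = 1.0000 + 0.15063 + 0.066251 = 1.2169.
⟨E⟩ = Σ Eᵢ e^(−Eᵢ/kT) / Z = (0·1.0000 + 0.371·0.15063 + 0.532·0.066251) / 1.2169 = 0.0749 eV.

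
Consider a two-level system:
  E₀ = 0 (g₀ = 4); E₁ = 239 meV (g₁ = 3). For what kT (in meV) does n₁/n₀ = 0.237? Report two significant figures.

210 meV

n₁/n₀ = (g₁/g₀) exp[−(E₁−E₀)/kT] = 0.237.
⇒ (E₁−E₀)/kT = ln((3/4)/0.237) = ln(3.165) = 1.152.
kT = 239 meV / 1.152 = 210 meV.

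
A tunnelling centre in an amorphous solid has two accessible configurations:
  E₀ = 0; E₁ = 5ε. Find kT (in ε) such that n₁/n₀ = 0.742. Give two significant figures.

17 ε

n₁/n₀ = exp[−(E₁−E₀)/kT] = 0.742.
⇒ (E₁−E₀)/kT = ln(1/0.742) = ln(1.348) = 0.2986.
kT = 5ε / 0.2986 = 17 ε.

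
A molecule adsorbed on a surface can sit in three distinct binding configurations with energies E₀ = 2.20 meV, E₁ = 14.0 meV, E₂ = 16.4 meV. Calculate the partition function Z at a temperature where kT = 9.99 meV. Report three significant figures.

Eᵢ/kT = 0.22022, 1.4014, 1.6416.
Z = Σ e^(−Eᵢ/kT) = e^(−0.22022) + e^(−1.4014) + e^(−1.6416) = 0.80234 + 0.24625 + 0.19367 = 1.2423.

Z = 1.24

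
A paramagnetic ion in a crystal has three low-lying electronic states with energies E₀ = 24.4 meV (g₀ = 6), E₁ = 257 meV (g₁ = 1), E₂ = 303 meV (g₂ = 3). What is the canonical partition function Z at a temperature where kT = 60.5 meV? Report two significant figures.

Z = 4.0

Eᵢ/kT = 0.4033, 4.248, 5.008.
Z = Σ gᵢe^(−Eᵢ/kT) = 6·e^(−0.4033) + 1·e^(−4.248) + 3·e^(−5.008) = 4.009 + 0.01429 + 0.02005 = 4.043.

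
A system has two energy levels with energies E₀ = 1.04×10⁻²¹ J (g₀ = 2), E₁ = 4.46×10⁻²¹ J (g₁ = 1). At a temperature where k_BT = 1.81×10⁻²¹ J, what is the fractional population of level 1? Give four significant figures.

Eᵢ/kT = 0.574586, 2.46409.
Z = Σ gᵢe^(−Eᵢ/kT) = 2·e^(−0.574586) + 1·e^(−2.46409) = 1.12588 + 0.0850862 = 1.21097.
P₁ = g₁ e^(−E₁/kT) / Z = 0.0850862/1.21097 = 0.07026.

0.07026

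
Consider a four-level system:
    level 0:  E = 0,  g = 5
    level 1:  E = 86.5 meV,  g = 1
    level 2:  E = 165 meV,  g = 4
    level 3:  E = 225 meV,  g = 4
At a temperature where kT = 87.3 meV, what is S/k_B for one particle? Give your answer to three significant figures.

2.20

Eᵢ/kT = 0, 0.99084, 1.8900, 2.5773.
Z = Σ gᵢe^(−Eᵢ/kT) = 5·e^(−0) + 1·e^(−0.99084) + 4·e^(−1.8900) + 4·e^(−2.5773) = 5.0000 + 0.37126 + 0.60429 + 0.30392 = 6.2795.
⟨E⟩ = Σ EᵢPᵢ = 31.882 meV.
S/k_B = ln Z + ⟨E⟩/kT = ln(6.2795) + 31.882/87.3 = 1.8373 + 0.36520 = 2.20.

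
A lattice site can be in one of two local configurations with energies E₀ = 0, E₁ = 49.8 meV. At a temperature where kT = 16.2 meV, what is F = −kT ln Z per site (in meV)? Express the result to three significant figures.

-0.732 meV

Eᵢ/kT = 0, 3.0741.
Z = Σ e^(−Eᵢ/kT) = e^(−0) + e^(−3.0741) = 1.0000 + 0.046231 = 1.0462.
F = −kT ln Z = −16.2 × ln(1.0462) = −16.2 × 0.045165 = -0.732 meV.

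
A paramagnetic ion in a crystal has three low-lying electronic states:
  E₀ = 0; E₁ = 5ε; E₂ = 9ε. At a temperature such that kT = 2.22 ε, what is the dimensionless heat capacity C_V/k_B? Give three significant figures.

Eᵢ/kT = 0, 2.2523, 4.0541.
Z = Σ e^(−Eᵢ/kT) = e^(−0) + e^(−2.2523) + e^(−4.0541) = 1.0000 + 0.10516 + 0.017351 = 1.1225.
⟨E⟩ = 0.60754 ε, ⟨E²⟩ = 3.5941 ε².
C_V/k_B = (⟨E²⟩ − ⟨E⟩²)/(kT)² = (3.5941 − 0.36910)/4.9284 = 0.654.

0.654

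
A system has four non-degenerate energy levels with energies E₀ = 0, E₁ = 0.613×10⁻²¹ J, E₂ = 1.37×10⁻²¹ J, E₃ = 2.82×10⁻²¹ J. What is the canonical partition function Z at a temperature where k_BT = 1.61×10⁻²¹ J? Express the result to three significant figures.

Eᵢ/kT = 0, 0.38075, 0.85093, 1.7516.
Z = Σ e^(−Eᵢ/kT) = e^(−0) + e^(−0.38075) + e^(−0.85093) + e^(−1.7516) = 1.0000 + 0.68335 + 0.42702 + 0.17350 = 2.2839.

Z = 2.28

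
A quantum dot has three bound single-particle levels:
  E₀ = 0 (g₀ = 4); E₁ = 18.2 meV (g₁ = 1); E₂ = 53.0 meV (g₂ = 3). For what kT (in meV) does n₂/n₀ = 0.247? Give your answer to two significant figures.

n₂/n₀ = (g₂/g₀) exp[−(E₂−E₀)/kT] = 0.247.
⇒ (E₂−E₀)/kT = ln((3/4)/0.247) = ln(3.036) = 1.111.
kT = 53.0 meV / 1.111 = 48 meV.

48 meV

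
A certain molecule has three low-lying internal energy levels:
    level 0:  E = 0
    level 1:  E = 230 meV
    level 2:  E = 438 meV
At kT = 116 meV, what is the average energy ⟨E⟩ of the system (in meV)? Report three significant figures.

Eᵢ/kT = 0, 1.9828, 3.7759.
Z = Σ e^(−Eᵢ/kT) = e^(−0) + e^(−1.9828) + e^(−3.7759) = 1.0000 + 0.13768 + 0.022916 = 1.1606.
⟨E⟩ = Σ Eᵢ e^(−Eᵢ/kT) / Z = (0·1.0000 + 230·0.13768 + 438·0.022916) / 1.1606 = 35.9 meV.

35.9 meV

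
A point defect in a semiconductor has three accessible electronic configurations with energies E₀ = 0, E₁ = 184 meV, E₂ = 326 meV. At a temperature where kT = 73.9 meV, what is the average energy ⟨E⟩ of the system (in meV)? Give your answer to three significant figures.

Eᵢ/kT = 0, 2.4899, 4.4114.
Z = Σ e^(−Eᵢ/kT) = e^(−0) + e^(−2.4899) + e^(−4.4114) = 1.0000 + 0.082918 + 0.012138 = 1.0951.
⟨E⟩ = Σ Eᵢ e^(−Eᵢ/kT) / Z = (0·1.0000 + 184·0.082918 + 326·0.012138) / 1.0951 = 17.5 meV.

17.5 meV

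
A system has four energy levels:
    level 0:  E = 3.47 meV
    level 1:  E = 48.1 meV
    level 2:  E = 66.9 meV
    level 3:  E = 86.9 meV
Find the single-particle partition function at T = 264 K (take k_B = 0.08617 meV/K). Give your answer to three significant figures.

k_BT = 0.08617 × 264 K = 22.749 meV.
Eᵢ/kT = 0.15253, 2.1144, 2.9408, 3.8199.
Z = Σ e^(−Eᵢ/kT) = e^(−0.15253) + e^(−2.1144) + e^(−2.9408) + e^(−3.8199) = 0.85853 + 0.12071 + 0.052823 + 0.021930 = 1.0540.

Z = 1.05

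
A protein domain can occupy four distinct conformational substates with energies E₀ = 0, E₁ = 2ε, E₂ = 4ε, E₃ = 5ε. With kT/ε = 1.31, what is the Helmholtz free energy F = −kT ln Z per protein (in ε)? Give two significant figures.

-0.33 ε

Eᵢ/kT = 0, 1.527, 3.053, 3.817.
Z = Σ e^(−Eᵢ/kT) = e^(−0) + e^(−1.527) + e^(−3.053) + e^(−3.817) = 1.000 + 0.2172 + 0.04722 + 0.02199 = 1.286.
F = −kT ln Z = −1.31 × ln(1.286) = −1.31 × 0.2515 = -0.33 ε.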